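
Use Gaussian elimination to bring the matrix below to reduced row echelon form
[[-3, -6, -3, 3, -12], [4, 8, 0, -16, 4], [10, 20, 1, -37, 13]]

R1 := -1/3·R1
R2 := R2 − 4·R1
R3 := R3 − 10·R1
R2 := -1/4·R2
R3 := R3 + 9·R2
R1 := R1 − R2

[[1, 2, 0, -4, 1], [0, 0, 1, 3, 3], [0, 0, 0, 0, 0]]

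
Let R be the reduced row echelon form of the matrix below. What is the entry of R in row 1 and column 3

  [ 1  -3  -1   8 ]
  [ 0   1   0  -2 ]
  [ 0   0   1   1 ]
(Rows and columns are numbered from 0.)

ρ1 ← ρ1 + ρ3
  [ 1  -3  0   9 ]
  [ 0   1  0  -2 ]
  [ 0   0  1   1 ]
ρ1 ← ρ1 + 3·ρ2
  [ 1  0  0   3 ]
  [ 0  1  0  -2 ]
  [ 0  0  1   1 ]

-2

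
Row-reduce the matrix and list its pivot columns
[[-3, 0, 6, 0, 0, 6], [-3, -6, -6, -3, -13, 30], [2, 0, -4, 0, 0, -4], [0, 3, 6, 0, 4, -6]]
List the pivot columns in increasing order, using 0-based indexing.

R1 ← -1/3·R1
  [  1   0  -2   0    0  -2 ]
  [ -3  -6  -6  -3  -13  30 ]
  [  2   0  -4   0    0  -4 ]
  [  0   3   6   0    4  -6 ]
R2 ← R2 + 3·R1
  [ 1   0   -2   0    0  -2 ]
  [ 0  -6  -12  -3  -13  24 ]
  [ 2   0   -4   0    0  -4 ]
  [ 0   3    6   0    4  -6 ]
R3 ← R3 − 2·R1
  [ 1   0   -2   0    0  -2 ]
  [ 0  -6  -12  -3  -13  24 ]
  [ 0   0    0   0    0   0 ]
  [ 0   3    6   0    4  -6 ]
R2 ← -1/6·R2
  [ 1  0  -2    0     0  -2 ]
  [ 0  1   2  1/2  13/6  -4 ]
  [ 0  0   0    0     0   0 ]
  [ 0  3   6    0     4  -6 ]
R4 ← R4 − 3·R2
  [ 1  0  -2     0     0  -2 ]
  [ 0  1   2   1/2  13/6  -4 ]
  [ 0  0   0     0     0   0 ]
  [ 0  0   0  -3/2  -5/2   6 ]
R3 ↔ R4
  [ 1  0  -2     0     0  -2 ]
  [ 0  1   2   1/2  13/6  -4 ]
  [ 0  0   0  -3/2  -5/2   6 ]
  [ 0  0   0     0     0   0 ]
R3 ← -2/3·R3
  [ 1  0  -2    0     0  -2 ]
  [ 0  1   2  1/2  13/6  -4 ]
  [ 0  0   0    1   5/3  -4 ]
  [ 0  0   0    0     0   0 ]
R2 ← R2 − 1/2·R3
  [ 1  0  -2  0    0  -2 ]
  [ 0  1   2  0  4/3  -2 ]
  [ 0  0   0  1  5/3  -4 ]
  [ 0  0   0  0    0   0 ]
Pivot columns are the columns containing a leading 1.

0, 1, 3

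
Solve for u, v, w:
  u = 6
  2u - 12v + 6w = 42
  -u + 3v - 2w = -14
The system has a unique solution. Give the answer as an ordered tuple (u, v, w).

Form the augmented matrix and row-reduce:
  [  1    0   0  |    6 ]
  [  2  -12   6  |   42 ]
  [ -1    3  -2  |  -14 ]
ρ2 ← ρ2 − 2·ρ1
  [  1    0   0  |    6 ]
  [  0  -12   6  |   30 ]
  [ -1    3  -2  |  -14 ]
ρ3 ← ρ3 + ρ1
  [ 1    0   0  |   6 ]
  [ 0  -12   6  |  30 ]
  [ 0    3  -2  |  -8 ]
ρ2 ← -1/12·ρ2
  [ 1  0     0  |     6 ]
  [ 0  1  -1/2  |  -5/2 ]
  [ 0  3    -2  |    -8 ]
ρ3 ← ρ3 − 3·ρ2
  [ 1  0     0  |     6 ]
  [ 0  1  -1/2  |  -5/2 ]
  [ 0  0  -1/2  |  -1/2 ]
ρ3 ← -2·ρ3
  [ 1  0     0  |     6 ]
  [ 0  1  -1/2  |  -5/2 ]
  [ 0  0     1  |     1 ]
ρ2 ← ρ2 + 1/2·ρ3
  [ 1  0  0  |   6 ]
  [ 0  1  0  |  -2 ]
  [ 0  0  1  |   1 ]
Reading off the last column: u = 6, v = -2, w = 1.

(6, -2, 1)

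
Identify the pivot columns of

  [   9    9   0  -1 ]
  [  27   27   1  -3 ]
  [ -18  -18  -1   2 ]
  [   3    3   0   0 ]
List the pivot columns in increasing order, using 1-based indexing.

R1 ← 1/9·R1
  [   1    1   0  -1/9 ]
  [  27   27   1    -3 ]
  [ -18  -18  -1     2 ]
  [   3    3   0     0 ]
R2 ← R2 − 27·R1
  [   1    1   0  -1/9 ]
  [   0    0   1     0 ]
  [ -18  -18  -1     2 ]
  [   3    3   0     0 ]
R3 ← R3 + 18·R1
  [ 1  1   0  -1/9 ]
  [ 0  0   1     0 ]
  [ 0  0  -1     0 ]
  [ 3  3   0     0 ]
R4 ← R4 − 3·R1
  [ 1  1   0  -1/9 ]
  [ 0  0   1     0 ]
  [ 0  0  -1     0 ]
  [ 0  0   0   1/3 ]
R3 ← R3 + R2
  [ 1  1  0  -1/9 ]
  [ 0  0  1     0 ]
  [ 0  0  0     0 ]
  [ 0  0  0   1/3 ]
R3 <=> R4
  [ 1  1  0  -1/9 ]
  [ 0  0  1     0 ]
  [ 0  0  0   1/3 ]
  [ 0  0  0     0 ]
R3 ← 3·R3
  [ 1  1  0  -1/9 ]
  [ 0  0  1     0 ]
  [ 0  0  0     1 ]
  [ 0  0  0     0 ]
R1 ← R1 + 1/9·R3
  [ 1  1  0  0 ]
  [ 0  0  1  0 ]
  [ 0  0  0  1 ]
  [ 0  0  0  0 ]
Pivot columns are the columns containing a leading 1.

1, 3, 4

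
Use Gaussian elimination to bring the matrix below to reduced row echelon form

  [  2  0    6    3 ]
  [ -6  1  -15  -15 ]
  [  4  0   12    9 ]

[[1, 0, 3, 0], [0, 1, 3, 0], [0, 0, 0, 1]]

ρ1 ← 1/2·ρ1
ρ2 ← ρ2 + 6·ρ1
ρ3 ← ρ3 − 4·ρ1
ρ3 ← 1/3·ρ3
ρ2 ← ρ2 + 6·ρ3
ρ1 ← ρ1 − 3/2·ρ3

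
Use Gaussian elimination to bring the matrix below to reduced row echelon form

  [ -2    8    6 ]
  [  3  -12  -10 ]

[[1, -4, 0], [0, 0, 1]]

R1 := -1/2·R1
R2 := R2 − 3·R1
R2 := -1·R2
R1 := R1 + 3·R2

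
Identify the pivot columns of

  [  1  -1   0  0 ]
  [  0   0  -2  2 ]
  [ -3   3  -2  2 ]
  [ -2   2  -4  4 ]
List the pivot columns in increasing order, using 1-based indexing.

r3 → r3 + 3·r1
  [  1  -1   0  0 ]
  [  0   0  -2  2 ]
  [  0   0  -2  2 ]
  [ -2   2  -4  4 ]
r4 → r4 + 2·r1
  [ 1  -1   0  0 ]
  [ 0   0  -2  2 ]
  [ 0   0  -2  2 ]
  [ 0   0  -4  4 ]
r2 → -1/2·r2
  [ 1  -1   0   0 ]
  [ 0   0   1  -1 ]
  [ 0   0  -2   2 ]
  [ 0   0  -4   4 ]
r3 → r3 + 2·r2
  [ 1  -1   0   0 ]
  [ 0   0   1  -1 ]
  [ 0   0   0   0 ]
  [ 0   0  -4   4 ]
r4 → r4 + 4·r2
  [ 1  -1  0   0 ]
  [ 0   0  1  -1 ]
  [ 0   0  0   0 ]
  [ 0   0  0   0 ]
Pivot columns are the columns containing a leading 1.

1, 3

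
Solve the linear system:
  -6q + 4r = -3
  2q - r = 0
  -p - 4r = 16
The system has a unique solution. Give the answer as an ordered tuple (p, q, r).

Form the augmented matrix and row-reduce:
  [  0  -6   4  |  -3 ]
  [  0   2  -1  |   0 ]
  [ -1   0  -4  |  16 ]
ρ1 ↔ ρ3
  [ -1   0  -4  |  16 ]
  [  0   2  -1  |   0 ]
  [  0  -6   4  |  -3 ]
ρ1 -> -1·ρ1
  [ 1   0   4  |  -16 ]
  [ 0   2  -1  |    0 ]
  [ 0  -6   4  |   -3 ]
ρ2 -> 1/2·ρ2
  [ 1   0     4  |  -16 ]
  [ 0   1  -1/2  |    0 ]
  [ 0  -6     4  |   -3 ]
ρ3 -> ρ3 + 6·ρ2
  [ 1  0     4  |  -16 ]
  [ 0  1  -1/2  |    0 ]
  [ 0  0     1  |   -3 ]
ρ2 -> ρ2 + 1/2·ρ3
  [ 1  0  4  |   -16 ]
  [ 0  1  0  |  -3/2 ]
  [ 0  0  1  |    -3 ]
ρ1 -> ρ1 − 4·ρ3
  [ 1  0  0  |    -4 ]
  [ 0  1  0  |  -3/2 ]
  [ 0  0  1  |    -3 ]
Reading off the last column: p = -4, q = -3/2, r = -3.

(-4, -3/2, -3)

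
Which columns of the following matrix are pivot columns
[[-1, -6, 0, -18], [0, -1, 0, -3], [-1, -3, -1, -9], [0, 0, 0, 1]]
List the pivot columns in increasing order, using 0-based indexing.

R1 ← -1·R1
  [  1   6   0  18 ]
  [  0  -1   0  -3 ]
  [ -1  -3  -1  -9 ]
  [  0   0   0   1 ]
R3 ← R3 + R1
  [ 1   6   0  18 ]
  [ 0  -1   0  -3 ]
  [ 0   3  -1   9 ]
  [ 0   0   0   1 ]
R2 ← -1·R2
  [ 1  6   0  18 ]
  [ 0  1   0   3 ]
  [ 0  3  -1   9 ]
  [ 0  0   0   1 ]
R3 ← R3 − 3·R2
  [ 1  6   0  18 ]
  [ 0  1   0   3 ]
  [ 0  0  -1   0 ]
  [ 0  0   0   1 ]
R3 ← -1·R3
  [ 1  6  0  18 ]
  [ 0  1  0   3 ]
  [ 0  0  1   0 ]
  [ 0  0  0   1 ]
R2 ← R2 − 3·R4
  [ 1  6  0  18 ]
  [ 0  1  0   0 ]
  [ 0  0  1   0 ]
  [ 0  0  0   1 ]
R1 ← R1 − 18·R4
  [ 1  6  0  0 ]
  [ 0  1  0  0 ]
  [ 0  0  1  0 ]
  [ 0  0  0  1 ]
R1 ← R1 − 6·R2
  [ 1  0  0  0 ]
  [ 0  1  0  0 ]
  [ 0  0  1  0 ]
  [ 0  0  0  1 ]
Pivot columns are the columns containing a leading 1.

0, 1, 2, 3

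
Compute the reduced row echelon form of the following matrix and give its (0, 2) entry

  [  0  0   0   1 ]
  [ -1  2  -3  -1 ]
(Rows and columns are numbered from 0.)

3

Swap ρ1 and ρ2.
Multiply ρ1 by -1.
Subtract ρ2 from ρ1.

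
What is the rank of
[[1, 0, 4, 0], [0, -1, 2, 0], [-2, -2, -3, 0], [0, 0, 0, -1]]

rank = 4

ρ3 → ρ3 + 2·ρ1
  [ 1   0  4   0 ]
  [ 0  -1  2   0 ]
  [ 0  -2  5   0 ]
  [ 0   0  0  -1 ]
ρ2 → -1·ρ2
  [ 1   0   4   0 ]
  [ 0   1  -2   0 ]
  [ 0  -2   5   0 ]
  [ 0   0   0  -1 ]
ρ3 → ρ3 + 2·ρ2
  [ 1  0   4   0 ]
  [ 0  1  -2   0 ]
  [ 0  0   1   0 ]
  [ 0  0   0  -1 ]
ρ4 → -1·ρ4
  [ 1  0   4  0 ]
  [ 0  1  -2  0 ]
  [ 0  0   1  0 ]
  [ 0  0   0  1 ]
ρ2 → ρ2 + 2·ρ3
  [ 1  0  4  0 ]
  [ 0  1  0  0 ]
  [ 0  0  1  0 ]
  [ 0  0  0  1 ]
ρ1 → ρ1 − 4·ρ3
  [ 1  0  0  0 ]
  [ 0  1  0  0 ]
  [ 0  0  1  0 ]
  [ 0  0  0  1 ]
The reduced form has 4 nonzero rows.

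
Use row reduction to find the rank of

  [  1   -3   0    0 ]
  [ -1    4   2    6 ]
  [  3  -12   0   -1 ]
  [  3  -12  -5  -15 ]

rank = 4

Add R1 to R2.
Subtract 3 times R1 from R3.
Subtract 3 times R1 from R4.
Add 3 times R2 to R3.
Add 3 times R2 to R4.
Multiply R3 by 1/6.
Subtract R3 from R4.
Multiply R4 by 6.
Subtract 17/6 times R4 from R3.
Subtract 6 times R4 from R2.
Subtract 2 times R3 from R2.
Add 3 times R2 to R1.
The reduced form has 4 nonzero rows.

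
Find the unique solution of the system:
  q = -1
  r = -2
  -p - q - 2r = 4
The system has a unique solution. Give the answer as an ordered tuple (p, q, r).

(1, -1, -2)

Form the augmented matrix and row-reduce:
  [  0   1   0  |  -1 ]
  [  0   0   1  |  -2 ]
  [ -1  -1  -2  |   4 ]
Swap R1 and R3.
  [ -1  -1  -2  |   4 ]
  [  0   0   1  |  -2 ]
  [  0   1   0  |  -1 ]
Multiply R1 by -1.
  [ 1  1  2  |  -4 ]
  [ 0  0  1  |  -2 ]
  [ 0  1  0  |  -1 ]
Swap R2 and R3.
  [ 1  1  2  |  -4 ]
  [ 0  1  0  |  -1 ]
  [ 0  0  1  |  -2 ]
Subtract 2 times R3 from R1.
  [ 1  1  0  |   0 ]
  [ 0  1  0  |  -1 ]
  [ 0  0  1  |  -2 ]
Subtract R2 from R1.
  [ 1  0  0  |   1 ]
  [ 0  1  0  |  -1 ]
  [ 0  0  1  |  -2 ]
Reading off the last column: p = 1, q = -1, r = -2.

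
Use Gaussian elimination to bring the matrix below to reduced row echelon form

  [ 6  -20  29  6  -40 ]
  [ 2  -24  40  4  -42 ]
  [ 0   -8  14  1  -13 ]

Multiply R1 by 1/6.
  [ 1  -10/3  29/6  1  -20/3 ]
  [ 2    -24    40  4    -42 ]
  [ 0     -8    14  1    -13 ]
Subtract 2 times R1 from R2.
  [ 1  -10/3  29/6  1  -20/3 ]
  [ 0  -52/3  91/3  2  -86/3 ]
  [ 0     -8    14  1    -13 ]
Multiply R2 by -3/52.
  [ 1  -10/3  29/6      1  -20/3 ]
  [ 0      1  -7/4  -3/26  43/26 ]
  [ 0     -8    14      1    -13 ]
Add 8 times R2 to R3.
  [ 1  -10/3  29/6      1  -20/3 ]
  [ 0      1  -7/4  -3/26  43/26 ]
  [ 0      0     0   1/13   3/13 ]
Multiply R3 by 13.
  [ 1  -10/3  29/6      1  -20/3 ]
  [ 0      1  -7/4  -3/26  43/26 ]
  [ 0      0     0      1      3 ]
Add 3/26 times R3 to R2.
  [ 1  -10/3  29/6  1  -20/3 ]
  [ 0      1  -7/4  0      2 ]
  [ 0      0     0  1      3 ]
Subtract R3 from R1.
  [ 1  -10/3  29/6  0  -29/3 ]
  [ 0      1  -7/4  0      2 ]
  [ 0      0     0  1      3 ]
Add 10/3 times R2 to R1.
  [ 1  0    -1  0  -3 ]
  [ 0  1  -7/4  0   2 ]
  [ 0  0     0  1   3 ]

[[1, 0, -1, 0, -3], [0, 1, -7/4, 0, 2], [0, 0, 0, 1, 3]]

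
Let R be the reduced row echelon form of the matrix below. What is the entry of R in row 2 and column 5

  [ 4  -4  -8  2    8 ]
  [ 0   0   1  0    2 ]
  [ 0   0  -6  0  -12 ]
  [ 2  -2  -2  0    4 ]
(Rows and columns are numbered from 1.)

2

r1 ← 1/4·r1
  [ 1  -1  -2  1/2    2 ]
  [ 0   0   1    0    2 ]
  [ 0   0  -6    0  -12 ]
  [ 2  -2  -2    0    4 ]
r4 ← r4 − 2·r1
  [ 1  -1  -2  1/2    2 ]
  [ 0   0   1    0    2 ]
  [ 0   0  -6    0  -12 ]
  [ 0   0   2   -1    0 ]
r3 ← r3 + 6·r2
  [ 1  -1  -2  1/2  2 ]
  [ 0   0   1    0  2 ]
  [ 0   0   0    0  0 ]
  [ 0   0   2   -1  0 ]
r4 ← r4 − 2·r2
  [ 1  -1  -2  1/2   2 ]
  [ 0   0   1    0   2 ]
  [ 0   0   0    0   0 ]
  [ 0   0   0   -1  -4 ]
r3 ↔ r4
  [ 1  -1  -2  1/2   2 ]
  [ 0   0   1    0   2 ]
  [ 0   0   0   -1  -4 ]
  [ 0   0   0    0   0 ]
r3 ← -1·r3
  [ 1  -1  -2  1/2  2 ]
  [ 0   0   1    0  2 ]
  [ 0   0   0    1  4 ]
  [ 0   0   0    0  0 ]
r1 ← r1 − 1/2·r3
  [ 1  -1  -2  0  0 ]
  [ 0   0   1  0  2 ]
  [ 0   0   0  1  4 ]
  [ 0   0   0  0  0 ]
r1 ← r1 + 2·r2
  [ 1  -1  0  0  4 ]
  [ 0   0  1  0  2 ]
  [ 0   0  0  1  4 ]
  [ 0   0  0  0  0 ]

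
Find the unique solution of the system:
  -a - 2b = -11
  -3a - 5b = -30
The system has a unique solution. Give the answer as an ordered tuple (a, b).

Form the augmented matrix and row-reduce:
  [ -1  -2  |  -11 ]
  [ -3  -5  |  -30 ]
R1 -> -1·R1
  [  1   2  |   11 ]
  [ -3  -5  |  -30 ]
R2 -> R2 + 3·R1
  [ 1  2  |  11 ]
  [ 0  1  |   3 ]
R1 -> R1 − 2·R2
  [ 1  0  |  5 ]
  [ 0  1  |  3 ]
Reading off the last column: a = 5, b = 3.

(5, 3)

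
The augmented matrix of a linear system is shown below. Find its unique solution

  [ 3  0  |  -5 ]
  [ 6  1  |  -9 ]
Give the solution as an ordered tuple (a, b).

Multiply r1 by 1/3.
  [ 1  0  |  -5/3 ]
  [ 6  1  |    -9 ]
Subtract 6 times r1 from r2.
  [ 1  0  |  -5/3 ]
  [ 0  1  |     1 ]
Reading off the last column: a = -5/3, b = 1.

(-5/3, 1)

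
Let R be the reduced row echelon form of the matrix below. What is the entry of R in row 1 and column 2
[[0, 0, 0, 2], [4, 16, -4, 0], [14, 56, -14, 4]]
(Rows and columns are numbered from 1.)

4

R1 <-> R2
  [  4  16   -4  0 ]
  [  0   0    0  2 ]
  [ 14  56  -14  4 ]
R1 -> 1/4·R1
  [  1   4   -1  0 ]
  [  0   0    0  2 ]
  [ 14  56  -14  4 ]
R3 -> R3 − 14·R1
  [ 1  4  -1  0 ]
  [ 0  0   0  2 ]
  [ 0  0   0  4 ]
R2 -> 1/2·R2
  [ 1  4  -1  0 ]
  [ 0  0   0  1 ]
  [ 0  0   0  4 ]
R3 -> R3 − 4·R2
  [ 1  4  -1  0 ]
  [ 0  0   0  1 ]
  [ 0  0   0  0 ]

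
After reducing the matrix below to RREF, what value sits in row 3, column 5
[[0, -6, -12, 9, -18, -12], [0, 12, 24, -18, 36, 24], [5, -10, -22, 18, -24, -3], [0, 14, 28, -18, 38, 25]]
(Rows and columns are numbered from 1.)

-4/3

R1 ↔ R3
  [ 5  -10  -22   18  -24   -3 ]
  [ 0   12   24  -18   36   24 ]
  [ 0   -6  -12    9  -18  -12 ]
  [ 0   14   28  -18   38   25 ]
R1 ← 1/5·R1
  [ 1  -2  -22/5  18/5  -24/5  -3/5 ]
  [ 0  12     24   -18     36    24 ]
  [ 0  -6    -12     9    -18   -12 ]
  [ 0  14     28   -18     38    25 ]
R2 ← 1/12·R2
  [ 1  -2  -22/5  18/5  -24/5  -3/5 ]
  [ 0   1      2  -3/2      3     2 ]
  [ 0  -6    -12     9    -18   -12 ]
  [ 0  14     28   -18     38    25 ]
R3 ← R3 + 6·R2
  [ 1  -2  -22/5  18/5  -24/5  -3/5 ]
  [ 0   1      2  -3/2      3     2 ]
  [ 0   0      0     0      0     0 ]
  [ 0  14     28   -18     38    25 ]
R4 ← R4 − 14·R2
  [ 1  -2  -22/5  18/5  -24/5  -3/5 ]
  [ 0   1      2  -3/2      3     2 ]
  [ 0   0      0     0      0     0 ]
  [ 0   0      0     3     -4    -3 ]
R3 ↔ R4
  [ 1  -2  -22/5  18/5  -24/5  -3/5 ]
  [ 0   1      2  -3/2      3     2 ]
  [ 0   0      0     3     -4    -3 ]
  [ 0   0      0     0      0     0 ]
R3 ← 1/3·R3
  [ 1  -2  -22/5  18/5  -24/5  -3/5 ]
  [ 0   1      2  -3/2      3     2 ]
  [ 0   0      0     1   -4/3    -1 ]
  [ 0   0      0     0      0     0 ]
R2 ← R2 + 3/2·R3
  [ 1  -2  -22/5  18/5  -24/5  -3/5 ]
  [ 0   1      2     0      1   1/2 ]
  [ 0   0      0     1   -4/3    -1 ]
  [ 0   0      0     0      0     0 ]
R1 ← R1 − 18/5·R3
  [ 1  -2  -22/5  0     0    3 ]
  [ 0   1      2  0     1  1/2 ]
  [ 0   0      0  1  -4/3   -1 ]
  [ 0   0      0  0     0    0 ]
R1 ← R1 + 2·R2
  [ 1  0  -2/5  0     2    4 ]
  [ 0  1     2  0     1  1/2 ]
  [ 0  0     0  1  -4/3   -1 ]
  [ 0  0     0  0     0    0 ]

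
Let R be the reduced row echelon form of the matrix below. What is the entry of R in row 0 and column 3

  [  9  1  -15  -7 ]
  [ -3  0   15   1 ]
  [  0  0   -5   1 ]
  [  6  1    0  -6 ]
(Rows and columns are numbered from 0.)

R1 := 1/9·R1
  [  1  1/9  -5/3  -7/9 ]
  [ -3    0    15     1 ]
  [  0    0    -5     1 ]
  [  6    1     0    -6 ]
R2 := R2 + 3·R1
  [ 1  1/9  -5/3  -7/9 ]
  [ 0  1/3    10  -4/3 ]
  [ 0    0    -5     1 ]
  [ 6    1     0    -6 ]
R4 := R4 − 6·R1
  [ 1  1/9  -5/3  -7/9 ]
  [ 0  1/3    10  -4/3 ]
  [ 0    0    -5     1 ]
  [ 0  1/3    10  -4/3 ]
R2 := 3·R2
  [ 1  1/9  -5/3  -7/9 ]
  [ 0    1    30    -4 ]
  [ 0    0    -5     1 ]
  [ 0  1/3    10  -4/3 ]
R4 := R4 − 1/3·R2
  [ 1  1/9  -5/3  -7/9 ]
  [ 0    1    30    -4 ]
  [ 0    0    -5     1 ]
  [ 0    0     0     0 ]
R3 := -1/5·R3
  [ 1  1/9  -5/3  -7/9 ]
  [ 0    1    30    -4 ]
  [ 0    0     1  -1/5 ]
  [ 0    0     0     0 ]
R2 := R2 − 30·R3
  [ 1  1/9  -5/3  -7/9 ]
  [ 0    1     0     2 ]
  [ 0    0     1  -1/5 ]
  [ 0    0     0     0 ]
R1 := R1 + 5/3·R3
  [ 1  1/9  0  -10/9 ]
  [ 0    1  0      2 ]
  [ 0    0  1   -1/5 ]
  [ 0    0  0      0 ]
R1 := R1 − 1/9·R2
  [ 1  0  0  -4/3 ]
  [ 0  1  0     2 ]
  [ 0  0  1  -1/5 ]
  [ 0  0  0     0 ]

-4/3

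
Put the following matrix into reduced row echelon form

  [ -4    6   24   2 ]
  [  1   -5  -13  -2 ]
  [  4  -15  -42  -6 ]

[[1, 0, -3, 0], [0, 1, 2, 0], [0, 0, 0, 1]]

Multiply R1 by -1/4.
  [ 1  -3/2   -6  -1/2 ]
  [ 1    -5  -13    -2 ]
  [ 4   -15  -42    -6 ]
Subtract R1 from R2.
  [ 1  -3/2   -6  -1/2 ]
  [ 0  -7/2   -7  -3/2 ]
  [ 4   -15  -42    -6 ]
Subtract 4 times R1 from R3.
  [ 1  -3/2   -6  -1/2 ]
  [ 0  -7/2   -7  -3/2 ]
  [ 0    -9  -18    -4 ]
Multiply R2 by -2/7.
  [ 1  -3/2   -6  -1/2 ]
  [ 0     1    2   3/7 ]
  [ 0    -9  -18    -4 ]
Add 9 times R2 to R3.
  [ 1  -3/2  -6  -1/2 ]
  [ 0     1   2   3/7 ]
  [ 0     0   0  -1/7 ]
Multiply R3 by -7.
  [ 1  -3/2  -6  -1/2 ]
  [ 0     1   2   3/7 ]
  [ 0     0   0     1 ]
Subtract 3/7 times R3 from R2.
  [ 1  -3/2  -6  -1/2 ]
  [ 0     1   2     0 ]
  [ 0     0   0     1 ]
Add 1/2 times R3 to R1.
  [ 1  -3/2  -6  0 ]
  [ 0     1   2  0 ]
  [ 0     0   0  1 ]
Add 3/2 times R2 to R1.
  [ 1  0  -3  0 ]
  [ 0  1   2  0 ]
  [ 0  0   0  1 ]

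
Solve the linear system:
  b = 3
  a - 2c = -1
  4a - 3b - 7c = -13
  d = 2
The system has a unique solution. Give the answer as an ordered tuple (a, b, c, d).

Form the augmented matrix and row-reduce:
  [ 0   1   0  0  |    3 ]
  [ 1   0  -2  0  |   -1 ]
  [ 4  -3  -7  0  |  -13 ]
  [ 0   0   0  1  |    2 ]
Swap ρ1 and ρ2.
  [ 1   0  -2  0  |   -1 ]
  [ 0   1   0  0  |    3 ]
  [ 4  -3  -7  0  |  -13 ]
  [ 0   0   0  1  |    2 ]
Subtract 4 times ρ1 from ρ3.
  [ 1   0  -2  0  |  -1 ]
  [ 0   1   0  0  |   3 ]
  [ 0  -3   1  0  |  -9 ]
  [ 0   0   0  1  |   2 ]
Add 3 times ρ2 to ρ3.
  [ 1  0  -2  0  |  -1 ]
  [ 0  1   0  0  |   3 ]
  [ 0  0   1  0  |   0 ]
  [ 0  0   0  1  |   2 ]
Add 2 times ρ3 to ρ1.
  [ 1  0  0  0  |  -1 ]
  [ 0  1  0  0  |   3 ]
  [ 0  0  1  0  |   0 ]
  [ 0  0  0  1  |   2 ]
Reading off the last column: a = -1, b = 3, c = 0, d = 2.

(-1, 3, 0, 2)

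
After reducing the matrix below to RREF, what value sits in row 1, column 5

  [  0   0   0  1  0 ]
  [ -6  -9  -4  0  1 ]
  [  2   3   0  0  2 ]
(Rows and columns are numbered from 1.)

1

Swap R1 and R2.
  [ -6  -9  -4  0  1 ]
  [  0   0   0  1  0 ]
  [  2   3   0  0  2 ]
Multiply R1 by -1/6.
  [ 1  3/2  2/3  0  -1/6 ]
  [ 0    0    0  1     0 ]
  [ 2    3    0  0     2 ]
Subtract 2 times R1 from R3.
  [ 1  3/2   2/3  0  -1/6 ]
  [ 0    0     0  1     0 ]
  [ 0    0  -4/3  0   7/3 ]
Swap R2 and R3.
  [ 1  3/2   2/3  0  -1/6 ]
  [ 0    0  -4/3  0   7/3 ]
  [ 0    0     0  1     0 ]
Multiply R2 by -3/4.
  [ 1  3/2  2/3  0  -1/6 ]
  [ 0    0    1  0  -7/4 ]
  [ 0    0    0  1     0 ]
Subtract 2/3 times R2 from R1.
  [ 1  3/2  0  0     1 ]
  [ 0    0  1  0  -7/4 ]
  [ 0    0  0  1     0 ]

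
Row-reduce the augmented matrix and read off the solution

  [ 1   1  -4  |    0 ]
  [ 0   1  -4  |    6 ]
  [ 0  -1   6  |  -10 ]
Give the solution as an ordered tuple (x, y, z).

Add r2 to r3.
  [ 1  1  -4  |   0 ]
  [ 0  1  -4  |   6 ]
  [ 0  0   2  |  -4 ]
Multiply r3 by 1/2.
  [ 1  1  -4  |   0 ]
  [ 0  1  -4  |   6 ]
  [ 0  0   1  |  -2 ]
Add 4 times r3 to r2.
  [ 1  1  -4  |   0 ]
  [ 0  1   0  |  -2 ]
  [ 0  0   1  |  -2 ]
Add 4 times r3 to r1.
  [ 1  1  0  |  -8 ]
  [ 0  1  0  |  -2 ]
  [ 0  0  1  |  -2 ]
Subtract r2 from r1.
  [ 1  0  0  |  -6 ]
  [ 0  1  0  |  -2 ]
  [ 0  0  1  |  -2 ]
Reading off the last column: x = -6, y = -2, z = -2.

(-6, -2, -2)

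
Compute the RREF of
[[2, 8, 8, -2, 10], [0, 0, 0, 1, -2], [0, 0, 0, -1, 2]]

Multiply ρ1 by 1/2.
  [ 1  4  4  -1   5 ]
  [ 0  0  0   1  -2 ]
  [ 0  0  0  -1   2 ]
Add ρ2 to ρ3.
  [ 1  4  4  -1   5 ]
  [ 0  0  0   1  -2 ]
  [ 0  0  0   0   0 ]
Add ρ2 to ρ1.
  [ 1  4  4  0   3 ]
  [ 0  0  0  1  -2 ]
  [ 0  0  0  0   0 ]

[[1, 4, 4, 0, 3], [0, 0, 0, 1, -2], [0, 0, 0, 0, 0]]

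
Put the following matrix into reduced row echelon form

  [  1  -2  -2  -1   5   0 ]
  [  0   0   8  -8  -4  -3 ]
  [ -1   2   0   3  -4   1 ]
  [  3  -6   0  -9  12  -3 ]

[[1, -2, 0, -3, 4, 0], [0, 0, 1, -1, -1/2, 0], [0, 0, 0, 0, 0, 1], [0, 0, 0, 0, 0, 0]]

R3 -> R3 + R1
  [ 1  -2  -2  -1   5   0 ]
  [ 0   0   8  -8  -4  -3 ]
  [ 0   0  -2   2   1   1 ]
  [ 3  -6   0  -9  12  -3 ]
R4 -> R4 − 3·R1
  [ 1  -2  -2  -1   5   0 ]
  [ 0   0   8  -8  -4  -3 ]
  [ 0   0  -2   2   1   1 ]
  [ 0   0   6  -6  -3  -3 ]
R2 -> 1/8·R2
  [ 1  -2  -2  -1     5     0 ]
  [ 0   0   1  -1  -1/2  -3/8 ]
  [ 0   0  -2   2     1     1 ]
  [ 0   0   6  -6    -3    -3 ]
R3 -> R3 + 2·R2
  [ 1  -2  -2  -1     5     0 ]
  [ 0   0   1  -1  -1/2  -3/8 ]
  [ 0   0   0   0     0   1/4 ]
  [ 0   0   6  -6    -3    -3 ]
R4 -> R4 − 6·R2
  [ 1  -2  -2  -1     5     0 ]
  [ 0   0   1  -1  -1/2  -3/8 ]
  [ 0   0   0   0     0   1/4 ]
  [ 0   0   0   0     0  -3/4 ]
R3 -> 4·R3
  [ 1  -2  -2  -1     5     0 ]
  [ 0   0   1  -1  -1/2  -3/8 ]
  [ 0   0   0   0     0     1 ]
  [ 0   0   0   0     0  -3/4 ]
R4 -> R4 + 3/4·R3
  [ 1  -2  -2  -1     5     0 ]
  [ 0   0   1  -1  -1/2  -3/8 ]
  [ 0   0   0   0     0     1 ]
  [ 0   0   0   0     0     0 ]
R2 -> R2 + 3/8·R3
  [ 1  -2  -2  -1     5  0 ]
  [ 0   0   1  -1  -1/2  0 ]
  [ 0   0   0   0     0  1 ]
  [ 0   0   0   0     0  0 ]
R1 -> R1 + 2·R2
  [ 1  -2  0  -3     4  0 ]
  [ 0   0  1  -1  -1/2  0 ]
  [ 0   0  0   0     0  1 ]
  [ 0   0  0   0     0  0 ]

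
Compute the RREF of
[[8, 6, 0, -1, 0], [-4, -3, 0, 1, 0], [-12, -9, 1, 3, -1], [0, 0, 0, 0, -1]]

R1 ← 1/8·R1
  [   1  3/4  0  -1/8   0 ]
  [  -4   -3  0     1   0 ]
  [ -12   -9  1     3  -1 ]
  [   0    0  0     0  -1 ]
R2 ← R2 + 4·R1
  [   1  3/4  0  -1/8   0 ]
  [   0    0  0   1/2   0 ]
  [ -12   -9  1     3  -1 ]
  [   0    0  0     0  -1 ]
R3 ← R3 + 12·R1
  [ 1  3/4  0  -1/8   0 ]
  [ 0    0  0   1/2   0 ]
  [ 0    0  1   3/2  -1 ]
  [ 0    0  0     0  -1 ]
R2 <=> R3
  [ 1  3/4  0  -1/8   0 ]
  [ 0    0  1   3/2  -1 ]
  [ 0    0  0   1/2   0 ]
  [ 0    0  0     0  -1 ]
R3 ← 2·R3
  [ 1  3/4  0  -1/8   0 ]
  [ 0    0  1   3/2  -1 ]
  [ 0    0  0     1   0 ]
  [ 0    0  0     0  -1 ]
R4 ← -1·R4
  [ 1  3/4  0  -1/8   0 ]
  [ 0    0  1   3/2  -1 ]
  [ 0    0  0     1   0 ]
  [ 0    0  0     0   1 ]
R2 ← R2 + R4
  [ 1  3/4  0  -1/8  0 ]
  [ 0    0  1   3/2  0 ]
  [ 0    0  0     1  0 ]
  [ 0    0  0     0  1 ]
R2 ← R2 − 3/2·R3
  [ 1  3/4  0  -1/8  0 ]
  [ 0    0  1     0  0 ]
  [ 0    0  0     1  0 ]
  [ 0    0  0     0  1 ]
R1 ← R1 + 1/8·R3
  [ 1  3/4  0  0  0 ]
  [ 0    0  1  0  0 ]
  [ 0    0  0  1  0 ]
  [ 0    0  0  0  1 ]

[[1, 3/4, 0, 0, 0], [0, 0, 1, 0, 0], [0, 0, 0, 1, 0], [0, 0, 0, 0, 1]]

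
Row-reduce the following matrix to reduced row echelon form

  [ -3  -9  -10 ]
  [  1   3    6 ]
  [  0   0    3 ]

r1 -> -1/3·r1
  [ 1  3  10/3 ]
  [ 1  3     6 ]
  [ 0  0     3 ]
r2 -> r2 − r1
  [ 1  3  10/3 ]
  [ 0  0   8/3 ]
  [ 0  0     3 ]
r2 -> 3/8·r2
  [ 1  3  10/3 ]
  [ 0  0     1 ]
  [ 0  0     3 ]
r3 -> r3 − 3·r2
  [ 1  3  10/3 ]
  [ 0  0     1 ]
  [ 0  0     0 ]
r1 -> r1 − 10/3·r2
  [ 1  3  0 ]
  [ 0  0  1 ]
  [ 0  0  0 ]

[[1, 3, 0], [0, 0, 1], [0, 0, 0]]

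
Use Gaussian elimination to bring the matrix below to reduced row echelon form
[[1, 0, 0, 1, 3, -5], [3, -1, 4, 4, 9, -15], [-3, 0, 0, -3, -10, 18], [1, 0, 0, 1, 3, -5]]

[[1, 0, 0, 1, 0, 4], [0, 1, -4, -1, 0, 0], [0, 0, 0, 0, 1, -3], [0, 0, 0, 0, 0, 0]]

R2 ← R2 − 3·R1
  [  1   0  0   1    3  -5 ]
  [  0  -1  4   1    0   0 ]
  [ -3   0  0  -3  -10  18 ]
  [  1   0  0   1    3  -5 ]
R3 ← R3 + 3·R1
  [ 1   0  0  1   3  -5 ]
  [ 0  -1  4  1   0   0 ]
  [ 0   0  0  0  -1   3 ]
  [ 1   0  0  1   3  -5 ]
R4 ← R4 − R1
  [ 1   0  0  1   3  -5 ]
  [ 0  -1  4  1   0   0 ]
  [ 0   0  0  0  -1   3 ]
  [ 0   0  0  0   0   0 ]
R2 ← -1·R2
  [ 1  0   0   1   3  -5 ]
  [ 0  1  -4  -1   0   0 ]
  [ 0  0   0   0  -1   3 ]
  [ 0  0   0   0   0   0 ]
R3 ← -1·R3
  [ 1  0   0   1  3  -5 ]
  [ 0  1  -4  -1  0   0 ]
  [ 0  0   0   0  1  -3 ]
  [ 0  0   0   0  0   0 ]
R1 ← R1 − 3·R3
  [ 1  0   0   1  0   4 ]
  [ 0  1  -4  -1  0   0 ]
  [ 0  0   0   0  1  -3 ]
  [ 0  0   0   0  0   0 ]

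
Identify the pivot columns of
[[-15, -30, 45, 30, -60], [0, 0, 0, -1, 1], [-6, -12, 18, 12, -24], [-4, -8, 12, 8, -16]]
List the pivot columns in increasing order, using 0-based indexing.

0, 3

R1 → -1/15·R1
  [  1    2  -3  -2    4 ]
  [  0    0   0  -1    1 ]
  [ -6  -12  18  12  -24 ]
  [ -4   -8  12   8  -16 ]
R3 → R3 + 6·R1
  [  1   2  -3  -2    4 ]
  [  0   0   0  -1    1 ]
  [  0   0   0   0    0 ]
  [ -4  -8  12   8  -16 ]
R4 → R4 + 4·R1
  [ 1  2  -3  -2  4 ]
  [ 0  0   0  -1  1 ]
  [ 0  0   0   0  0 ]
  [ 0  0   0   0  0 ]
R2 → -1·R2
  [ 1  2  -3  -2   4 ]
  [ 0  0   0   1  -1 ]
  [ 0  0   0   0   0 ]
  [ 0  0   0   0   0 ]
R1 → R1 + 2·R2
  [ 1  2  -3  0   2 ]
  [ 0  0   0  1  -1 ]
  [ 0  0   0  0   0 ]
  [ 0  0   0  0   0 ]
Pivot columns are the columns containing a leading 1.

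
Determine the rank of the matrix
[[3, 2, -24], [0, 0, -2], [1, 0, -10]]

Multiply R1 by 1/3.
  [ 1  2/3   -8 ]
  [ 0    0   -2 ]
  [ 1    0  -10 ]
Subtract R1 from R3.
  [ 1   2/3  -8 ]
  [ 0     0  -2 ]
  [ 0  -2/3  -2 ]
Swap R2 and R3.
  [ 1   2/3  -8 ]
  [ 0  -2/3  -2 ]
  [ 0     0  -2 ]
Multiply R2 by -3/2.
  [ 1  2/3  -8 ]
  [ 0    1   3 ]
  [ 0    0  -2 ]
Multiply R3 by -1/2.
  [ 1  2/3  -8 ]
  [ 0    1   3 ]
  [ 0    0   1 ]
Subtract 3 times R3 from R2.
  [ 1  2/3  -8 ]
  [ 0    1   0 ]
  [ 0    0   1 ]
Add 8 times R3 to R1.
  [ 1  2/3  0 ]
  [ 0    1  0 ]
  [ 0    0  1 ]
Subtract 2/3 times R2 from R1.
  [ 1  0  0 ]
  [ 0  1  0 ]
  [ 0  0  1 ]
The reduced form has 3 nonzero rows.

rank = 3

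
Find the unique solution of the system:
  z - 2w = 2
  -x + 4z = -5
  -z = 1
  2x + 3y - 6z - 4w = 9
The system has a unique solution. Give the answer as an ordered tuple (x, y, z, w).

Form the augmented matrix and row-reduce:
  [  0  0   1  -2  |   2 ]
  [ -1  0   4   0  |  -5 ]
  [  0  0  -1   0  |   1 ]
  [  2  3  -6  -4  |   9 ]
ρ1 <=> ρ2
ρ1 → -1·ρ1
ρ4 → ρ4 − 2·ρ1
ρ2 <=> ρ4
ρ2 → 1/3·ρ2
ρ3 → -1·ρ3
ρ4 → ρ4 − ρ3
ρ4 → -1/2·ρ4
ρ2 → ρ2 + 4/3·ρ4
ρ2 → ρ2 − 2/3·ρ3
ρ1 → ρ1 + 4·ρ3
Reading off the last column: x = 1, y = -5/3, z = -1, w = -3/2.

(1, -5/3, -1, -3/2)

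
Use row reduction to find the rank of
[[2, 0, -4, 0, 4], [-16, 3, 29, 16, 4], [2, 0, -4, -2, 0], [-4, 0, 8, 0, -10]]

rank = 4

ρ1 ← 1/2·ρ1
  [   1  0  -2   0    2 ]
  [ -16  3  29  16    4 ]
  [   2  0  -4  -2    0 ]
  [  -4  0   8   0  -10 ]
ρ2 ← ρ2 + 16·ρ1
  [  1  0  -2   0    2 ]
  [  0  3  -3  16   36 ]
  [  2  0  -4  -2    0 ]
  [ -4  0   8   0  -10 ]
ρ3 ← ρ3 − 2·ρ1
  [  1  0  -2   0    2 ]
  [  0  3  -3  16   36 ]
  [  0  0   0  -2   -4 ]
  [ -4  0   8   0  -10 ]
ρ4 ← ρ4 + 4·ρ1
  [ 1  0  -2   0   2 ]
  [ 0  3  -3  16  36 ]
  [ 0  0   0  -2  -4 ]
  [ 0  0   0   0  -2 ]
ρ2 ← 1/3·ρ2
  [ 1  0  -2     0   2 ]
  [ 0  1  -1  16/3  12 ]
  [ 0  0   0    -2  -4 ]
  [ 0  0   0     0  -2 ]
ρ3 ← -1/2·ρ3
  [ 1  0  -2     0   2 ]
  [ 0  1  -1  16/3  12 ]
  [ 0  0   0     1   2 ]
  [ 0  0   0     0  -2 ]
ρ4 ← -1/2·ρ4
  [ 1  0  -2     0   2 ]
  [ 0  1  -1  16/3  12 ]
  [ 0  0   0     1   2 ]
  [ 0  0   0     0   1 ]
ρ3 ← ρ3 − 2·ρ4
  [ 1  0  -2     0   2 ]
  [ 0  1  -1  16/3  12 ]
  [ 0  0   0     1   0 ]
  [ 0  0   0     0   1 ]
ρ2 ← ρ2 − 12·ρ4
  [ 1  0  -2     0  2 ]
  [ 0  1  -1  16/3  0 ]
  [ 0  0   0     1  0 ]
  [ 0  0   0     0  1 ]
ρ1 ← ρ1 − 2·ρ4
  [ 1  0  -2     0  0 ]
  [ 0  1  -1  16/3  0 ]
  [ 0  0   0     1  0 ]
  [ 0  0   0     0  1 ]
ρ2 ← ρ2 − 16/3·ρ3
  [ 1  0  -2  0  0 ]
  [ 0  1  -1  0  0 ]
  [ 0  0   0  1  0 ]
  [ 0  0   0  0  1 ]
The reduced form has 4 nonzero rows.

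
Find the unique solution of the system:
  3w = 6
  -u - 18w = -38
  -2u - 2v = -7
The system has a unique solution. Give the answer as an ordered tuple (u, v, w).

Form the augmented matrix and row-reduce:
  [  0   0    3  |    6 ]
  [ -1   0  -18  |  -38 ]
  [ -2  -2    0  |   -7 ]
r1 <-> r2
  [ -1   0  -18  |  -38 ]
  [  0   0    3  |    6 ]
  [ -2  -2    0  |   -7 ]
r1 -> -1·r1
  [  1   0  18  |  38 ]
  [  0   0   3  |   6 ]
  [ -2  -2   0  |  -7 ]
r3 -> r3 + 2·r1
  [ 1   0  18  |  38 ]
  [ 0   0   3  |   6 ]
  [ 0  -2  36  |  69 ]
r2 <-> r3
  [ 1   0  18  |  38 ]
  [ 0  -2  36  |  69 ]
  [ 0   0   3  |   6 ]
r2 -> -1/2·r2
  [ 1  0   18  |     38 ]
  [ 0  1  -18  |  -69/2 ]
  [ 0  0    3  |      6 ]
r3 -> 1/3·r3
  [ 1  0   18  |     38 ]
  [ 0  1  -18  |  -69/2 ]
  [ 0  0    1  |      2 ]
r2 -> r2 + 18·r3
  [ 1  0  18  |   38 ]
  [ 0  1   0  |  3/2 ]
  [ 0  0   1  |    2 ]
r1 -> r1 − 18·r3
  [ 1  0  0  |    2 ]
  [ 0  1  0  |  3/2 ]
  [ 0  0  1  |    2 ]
Reading off the last column: u = 2, v = 3/2, w = 2.

(2, 3/2, 2)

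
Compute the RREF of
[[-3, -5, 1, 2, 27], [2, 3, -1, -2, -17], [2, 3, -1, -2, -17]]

ρ1 -> -1/3·ρ1
  [ 1  5/3  -1/3  -2/3   -9 ]
  [ 2    3    -1    -2  -17 ]
  [ 2    3    -1    -2  -17 ]
ρ2 -> ρ2 − 2·ρ1
  [ 1   5/3  -1/3  -2/3   -9 ]
  [ 0  -1/3  -1/3  -2/3    1 ]
  [ 2     3    -1    -2  -17 ]
ρ3 -> ρ3 − 2·ρ1
  [ 1   5/3  -1/3  -2/3  -9 ]
  [ 0  -1/3  -1/3  -2/3   1 ]
  [ 0  -1/3  -1/3  -2/3   1 ]
ρ2 -> -3·ρ2
  [ 1   5/3  -1/3  -2/3  -9 ]
  [ 0     1     1     2  -3 ]
  [ 0  -1/3  -1/3  -2/3   1 ]
ρ3 -> ρ3 + 1/3·ρ2
  [ 1  5/3  -1/3  -2/3  -9 ]
  [ 0    1     1     2  -3 ]
  [ 0    0     0     0   0 ]
ρ1 -> ρ1 − 5/3·ρ2
  [ 1  0  -2  -4  -4 ]
  [ 0  1   1   2  -3 ]
  [ 0  0   0   0   0 ]

[[1, 0, -2, -4, -4], [0, 1, 1, 2, -3], [0, 0, 0, 0, 0]]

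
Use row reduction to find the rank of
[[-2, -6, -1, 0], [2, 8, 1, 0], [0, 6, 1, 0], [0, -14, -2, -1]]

Multiply ρ1 by -1/2.
  [ 1    3  1/2   0 ]
  [ 2    8    1   0 ]
  [ 0    6    1   0 ]
  [ 0  -14   -2  -1 ]
Subtract 2 times ρ1 from ρ2.
  [ 1    3  1/2   0 ]
  [ 0    2    0   0 ]
  [ 0    6    1   0 ]
  [ 0  -14   -2  -1 ]
Multiply ρ2 by 1/2.
  [ 1    3  1/2   0 ]
  [ 0    1    0   0 ]
  [ 0    6    1   0 ]
  [ 0  -14   -2  -1 ]
Subtract 6 times ρ2 from ρ3.
  [ 1    3  1/2   0 ]
  [ 0    1    0   0 ]
  [ 0    0    1   0 ]
  [ 0  -14   -2  -1 ]
Add 14 times ρ2 to ρ4.
  [ 1  3  1/2   0 ]
  [ 0  1    0   0 ]
  [ 0  0    1   0 ]
  [ 0  0   -2  -1 ]
Add 2 times ρ3 to ρ4.
  [ 1  3  1/2   0 ]
  [ 0  1    0   0 ]
  [ 0  0    1   0 ]
  [ 0  0    0  -1 ]
Multiply ρ4 by -1.
  [ 1  3  1/2  0 ]
  [ 0  1    0  0 ]
  [ 0  0    1  0 ]
  [ 0  0    0  1 ]
Subtract 1/2 times ρ3 from ρ1.
  [ 1  3  0  0 ]
  [ 0  1  0  0 ]
  [ 0  0  1  0 ]
  [ 0  0  0  1 ]
Subtract 3 times ρ2 from ρ1.
  [ 1  0  0  0 ]
  [ 0  1  0  0 ]
  [ 0  0  1  0 ]
  [ 0  0  0  1 ]
The reduced form has 4 nonzero rows.

rank = 4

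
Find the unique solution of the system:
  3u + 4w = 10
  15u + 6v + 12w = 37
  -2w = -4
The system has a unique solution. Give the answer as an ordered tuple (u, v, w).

Form the augmented matrix and row-reduce:
  [  3  0   4  |  10 ]
  [ 15  6  12  |  37 ]
  [  0  0  -2  |  -4 ]
R1 := 1/3·R1
  [  1  0  4/3  |  10/3 ]
  [ 15  6   12  |    37 ]
  [  0  0   -2  |    -4 ]
R2 := R2 − 15·R1
  [ 1  0  4/3  |  10/3 ]
  [ 0  6   -8  |   -13 ]
  [ 0  0   -2  |    -4 ]
R2 := 1/6·R2
  [ 1  0   4/3  |   10/3 ]
  [ 0  1  -4/3  |  -13/6 ]
  [ 0  0    -2  |     -4 ]
R3 := -1/2·R3
  [ 1  0   4/3  |   10/3 ]
  [ 0  1  -4/3  |  -13/6 ]
  [ 0  0     1  |      2 ]
R2 := R2 + 4/3·R3
  [ 1  0  4/3  |  10/3 ]
  [ 0  1    0  |   1/2 ]
  [ 0  0    1  |     2 ]
R1 := R1 − 4/3·R3
  [ 1  0  0  |  2/3 ]
  [ 0  1  0  |  1/2 ]
  [ 0  0  1  |    2 ]
Reading off the last column: u = 2/3, v = 1/2, w = 2.

(2/3, 1/2, 2)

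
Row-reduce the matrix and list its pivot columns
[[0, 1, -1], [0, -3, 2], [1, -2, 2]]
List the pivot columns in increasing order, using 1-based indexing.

1, 2, 3

R1 <=> R3
  [ 1  -2   2 ]
  [ 0  -3   2 ]
  [ 0   1  -1 ]
R2 → -1/3·R2
  [ 1  -2     2 ]
  [ 0   1  -2/3 ]
  [ 0   1    -1 ]
R3 → R3 − R2
  [ 1  -2     2 ]
  [ 0   1  -2/3 ]
  [ 0   0  -1/3 ]
R3 → -3·R3
  [ 1  -2     2 ]
  [ 0   1  -2/3 ]
  [ 0   0     1 ]
R2 → R2 + 2/3·R3
  [ 1  -2  2 ]
  [ 0   1  0 ]
  [ 0   0  1 ]
R1 → R1 − 2·R3
  [ 1  -2  0 ]
  [ 0   1  0 ]
  [ 0   0  1 ]
R1 → R1 + 2·R2
  [ 1  0  0 ]
  [ 0  1  0 ]
  [ 0  0  1 ]
Pivot columns are the columns containing a leading 1.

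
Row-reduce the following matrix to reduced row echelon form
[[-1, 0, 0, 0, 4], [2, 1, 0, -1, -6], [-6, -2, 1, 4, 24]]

[[1, 0, 0, 0, -4], [0, 1, 0, -1, 2], [0, 0, 1, 2, 4]]

R1 → -1·R1
  [  1   0  0   0  -4 ]
  [  2   1  0  -1  -6 ]
  [ -6  -2  1   4  24 ]
R2 → R2 − 2·R1
  [  1   0  0   0  -4 ]
  [  0   1  0  -1   2 ]
  [ -6  -2  1   4  24 ]
R3 → R3 + 6·R1
  [ 1   0  0   0  -4 ]
  [ 0   1  0  -1   2 ]
  [ 0  -2  1   4   0 ]
R3 → R3 + 2·R2
  [ 1  0  0   0  -4 ]
  [ 0  1  0  -1   2 ]
  [ 0  0  1   2   4 ]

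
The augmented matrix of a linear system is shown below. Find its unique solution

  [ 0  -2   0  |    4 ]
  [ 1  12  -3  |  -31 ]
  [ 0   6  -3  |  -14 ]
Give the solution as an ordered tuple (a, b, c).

R1 <=> R2
R2 → -1/2·R2
R3 → R3 − 6·R2
R3 → -1/3·R3
R1 → R1 + 3·R3
R1 → R1 − 12·R2
Reading off the last column: a = -5, b = -2, c = 2/3.

(-5, -2, 2/3)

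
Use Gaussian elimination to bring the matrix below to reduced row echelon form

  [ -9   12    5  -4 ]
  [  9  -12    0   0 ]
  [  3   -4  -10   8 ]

r1 -> -1/9·r1
  [ 1  -4/3  -5/9  4/9 ]
  [ 9   -12     0    0 ]
  [ 3    -4   -10    8 ]
r2 -> r2 − 9·r1
  [ 1  -4/3  -5/9  4/9 ]
  [ 0     0     5   -4 ]
  [ 3    -4   -10    8 ]
r3 -> r3 − 3·r1
  [ 1  -4/3   -5/9   4/9 ]
  [ 0     0      5    -4 ]
  [ 0     0  -25/3  20/3 ]
r2 -> 1/5·r2
  [ 1  -4/3   -5/9   4/9 ]
  [ 0     0      1  -4/5 ]
  [ 0     0  -25/3  20/3 ]
r3 -> r3 + 25/3·r2
  [ 1  -4/3  -5/9   4/9 ]
  [ 0     0     1  -4/5 ]
  [ 0     0     0     0 ]
r1 -> r1 + 5/9·r2
  [ 1  -4/3  0     0 ]
  [ 0     0  1  -4/5 ]
  [ 0     0  0     0 ]

[[1, -4/3, 0, 0], [0, 0, 1, -4/5], [0, 0, 0, 0]]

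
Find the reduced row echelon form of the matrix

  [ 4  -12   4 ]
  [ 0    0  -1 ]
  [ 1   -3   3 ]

R1 := 1/4·R1
  [ 1  -3   1 ]
  [ 0   0  -1 ]
  [ 1  -3   3 ]
R3 := R3 − R1
  [ 1  -3   1 ]
  [ 0   0  -1 ]
  [ 0   0   2 ]
R2 := -1·R2
  [ 1  -3  1 ]
  [ 0   0  1 ]
  [ 0   0  2 ]
R3 := R3 − 2·R2
  [ 1  -3  1 ]
  [ 0   0  1 ]
  [ 0   0  0 ]
R1 := R1 − R2
  [ 1  -3  0 ]
  [ 0   0  1 ]
  [ 0   0  0 ]

[[1, -3, 0], [0, 0, 1], [0, 0, 0]]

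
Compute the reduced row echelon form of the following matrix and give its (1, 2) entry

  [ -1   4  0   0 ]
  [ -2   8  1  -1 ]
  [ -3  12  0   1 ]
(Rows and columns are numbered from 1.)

-4

R1 ← -1·R1
  [  1  -4  0   0 ]
  [ -2   8  1  -1 ]
  [ -3  12  0   1 ]
R2 ← R2 + 2·R1
  [  1  -4  0   0 ]
  [  0   0  1  -1 ]
  [ -3  12  0   1 ]
R3 ← R3 + 3·R1
  [ 1  -4  0   0 ]
  [ 0   0  1  -1 ]
  [ 0   0  0   1 ]
R2 ← R2 + R3
  [ 1  -4  0  0 ]
  [ 0   0  1  0 ]
  [ 0   0  0  1 ]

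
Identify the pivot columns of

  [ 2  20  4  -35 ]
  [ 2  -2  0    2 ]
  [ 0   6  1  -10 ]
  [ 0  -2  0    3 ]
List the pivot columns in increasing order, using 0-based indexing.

ρ1 -> 1/2·ρ1
  [ 1  10  2  -35/2 ]
  [ 2  -2  0      2 ]
  [ 0   6  1    -10 ]
  [ 0  -2  0      3 ]
ρ2 -> ρ2 − 2·ρ1
  [ 1   10   2  -35/2 ]
  [ 0  -22  -4     37 ]
  [ 0    6   1    -10 ]
  [ 0   -2   0      3 ]
ρ2 -> -1/22·ρ2
  [ 1  10     2   -35/2 ]
  [ 0   1  2/11  -37/22 ]
  [ 0   6     1     -10 ]
  [ 0  -2     0       3 ]
ρ3 -> ρ3 − 6·ρ2
  [ 1  10      2   -35/2 ]
  [ 0   1   2/11  -37/22 ]
  [ 0   0  -1/11    1/11 ]
  [ 0  -2      0       3 ]
ρ4 -> ρ4 + 2·ρ2
  [ 1  10      2   -35/2 ]
  [ 0   1   2/11  -37/22 ]
  [ 0   0  -1/11    1/11 ]
  [ 0   0   4/11   -4/11 ]
ρ3 -> -11·ρ3
  [ 1  10     2   -35/2 ]
  [ 0   1  2/11  -37/22 ]
  [ 0   0     1      -1 ]
  [ 0   0  4/11   -4/11 ]
ρ4 -> ρ4 − 4/11·ρ3
  [ 1  10     2   -35/2 ]
  [ 0   1  2/11  -37/22 ]
  [ 0   0     1      -1 ]
  [ 0   0     0       0 ]
ρ2 -> ρ2 − 2/11·ρ3
  [ 1  10  2  -35/2 ]
  [ 0   1  0   -3/2 ]
  [ 0   0  1     -1 ]
  [ 0   0  0      0 ]
ρ1 -> ρ1 − 2·ρ3
  [ 1  10  0  -31/2 ]
  [ 0   1  0   -3/2 ]
  [ 0   0  1     -1 ]
  [ 0   0  0      0 ]
ρ1 -> ρ1 − 10·ρ2
  [ 1  0  0  -1/2 ]
  [ 0  1  0  -3/2 ]
  [ 0  0  1    -1 ]
  [ 0  0  0     0 ]
Pivot columns are the columns containing a leading 1.

0, 1, 2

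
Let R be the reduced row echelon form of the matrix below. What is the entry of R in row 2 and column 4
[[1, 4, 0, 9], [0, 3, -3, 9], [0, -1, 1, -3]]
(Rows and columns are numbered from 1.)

r2 ← 1/3·r2
  [ 1   4   0   9 ]
  [ 0   1  -1   3 ]
  [ 0  -1   1  -3 ]
r3 ← r3 + r2
  [ 1  4   0  9 ]
  [ 0  1  -1  3 ]
  [ 0  0   0  0 ]
r1 ← r1 − 4·r2
  [ 1  0   4  -3 ]
  [ 0  1  -1   3 ]
  [ 0  0   0   0 ]

3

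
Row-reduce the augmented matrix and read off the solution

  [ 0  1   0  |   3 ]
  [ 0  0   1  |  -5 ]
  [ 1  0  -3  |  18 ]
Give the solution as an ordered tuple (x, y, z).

(3, 3, -5)

ρ1 <-> ρ3
  [ 1  0  -3  |  18 ]
  [ 0  0   1  |  -5 ]
  [ 0  1   0  |   3 ]
ρ2 <-> ρ3
  [ 1  0  -3  |  18 ]
  [ 0  1   0  |   3 ]
  [ 0  0   1  |  -5 ]
ρ1 := ρ1 + 3·ρ3
  [ 1  0  0  |   3 ]
  [ 0  1  0  |   3 ]
  [ 0  0  1  |  -5 ]
Reading off the last column: x = 3, y = 3, z = -5.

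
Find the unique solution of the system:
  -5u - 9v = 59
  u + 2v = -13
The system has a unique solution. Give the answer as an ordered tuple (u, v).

(-1, -6)

Form the augmented matrix and row-reduce:
  [ -5  -9  |   59 ]
  [  1   2  |  -13 ]
Multiply ρ1 by -1/5.
  [ 1  9/5  |  -59/5 ]
  [ 1    2  |    -13 ]
Subtract ρ1 from ρ2.
  [ 1  9/5  |  -59/5 ]
  [ 0  1/5  |   -6/5 ]
Multiply ρ2 by 5.
  [ 1  9/5  |  -59/5 ]
  [ 0    1  |     -6 ]
Subtract 9/5 times ρ2 from ρ1.
  [ 1  0  |  -1 ]
  [ 0  1  |  -6 ]
Reading off the last column: u = -1, v = -6.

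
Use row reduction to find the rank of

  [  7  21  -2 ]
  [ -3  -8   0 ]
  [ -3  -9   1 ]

Multiply R1 by 1/7.
  [  1   3  -2/7 ]
  [ -3  -8     0 ]
  [ -3  -9     1 ]
Add 3 times R1 to R2.
  [  1   3  -2/7 ]
  [  0   1  -6/7 ]
  [ -3  -9     1 ]
Add 3 times R1 to R3.
  [ 1  3  -2/7 ]
  [ 0  1  -6/7 ]
  [ 0  0   1/7 ]
Multiply R3 by 7.
  [ 1  3  -2/7 ]
  [ 0  1  -6/7 ]
  [ 0  0     1 ]
Add 6/7 times R3 to R2.
  [ 1  3  -2/7 ]
  [ 0  1     0 ]
  [ 0  0     1 ]
Add 2/7 times R3 to R1.
  [ 1  3  0 ]
  [ 0  1  0 ]
  [ 0  0  1 ]
Subtract 3 times R2 from R1.
  [ 1  0  0 ]
  [ 0  1  0 ]
  [ 0  0  1 ]
The reduced form has 3 nonzero rows.

rank = 3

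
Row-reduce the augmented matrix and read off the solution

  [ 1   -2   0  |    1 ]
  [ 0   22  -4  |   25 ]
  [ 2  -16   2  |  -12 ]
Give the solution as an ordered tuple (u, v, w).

(4, 3/2, 2)

R3 ← R3 − 2·R1
R2 ← 1/22·R2
R3 ← R3 + 12·R2
R3 ← -11/2·R3
R2 ← R2 + 2/11·R3
R1 ← R1 + 2·R2
Reading off the last column: u = 4, v = 3/2, w = 2.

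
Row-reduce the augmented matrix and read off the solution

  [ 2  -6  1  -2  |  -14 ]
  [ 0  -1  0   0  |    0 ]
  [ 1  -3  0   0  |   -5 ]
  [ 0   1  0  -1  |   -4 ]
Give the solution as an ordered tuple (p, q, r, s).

(-5, 0, 4, 4)

R1 ← 1/2·R1
  [ 1  -3  1/2  -1  |  -7 ]
  [ 0  -1    0   0  |   0 ]
  [ 1  -3    0   0  |  -5 ]
  [ 0   1    0  -1  |  -4 ]
R3 ← R3 − R1
  [ 1  -3   1/2  -1  |  -7 ]
  [ 0  -1     0   0  |   0 ]
  [ 0   0  -1/2   1  |   2 ]
  [ 0   1     0  -1  |  -4 ]
R2 ← -1·R2
  [ 1  -3   1/2  -1  |  -7 ]
  [ 0   1     0   0  |   0 ]
  [ 0   0  -1/2   1  |   2 ]
  [ 0   1     0  -1  |  -4 ]
R4 ← R4 − R2
  [ 1  -3   1/2  -1  |  -7 ]
  [ 0   1     0   0  |   0 ]
  [ 0   0  -1/2   1  |   2 ]
  [ 0   0     0  -1  |  -4 ]
R3 ← -2·R3
  [ 1  -3  1/2  -1  |  -7 ]
  [ 0   1    0   0  |   0 ]
  [ 0   0    1  -2  |  -4 ]
  [ 0   0    0  -1  |  -4 ]
R4 ← -1·R4
  [ 1  -3  1/2  -1  |  -7 ]
  [ 0   1    0   0  |   0 ]
  [ 0   0    1  -2  |  -4 ]
  [ 0   0    0   1  |   4 ]
R3 ← R3 + 2·R4
  [ 1  -3  1/2  -1  |  -7 ]
  [ 0   1    0   0  |   0 ]
  [ 0   0    1   0  |   4 ]
  [ 0   0    0   1  |   4 ]
R1 ← R1 + R4
  [ 1  -3  1/2  0  |  -3 ]
  [ 0   1    0  0  |   0 ]
  [ 0   0    1  0  |   4 ]
  [ 0   0    0  1  |   4 ]
R1 ← R1 − 1/2·R3
  [ 1  -3  0  0  |  -5 ]
  [ 0   1  0  0  |   0 ]
  [ 0   0  1  0  |   4 ]
  [ 0   0  0  1  |   4 ]
R1 ← R1 + 3·R2
  [ 1  0  0  0  |  -5 ]
  [ 0  1  0  0  |   0 ]
  [ 0  0  1  0  |   4 ]
  [ 0  0  0  1  |   4 ]
Reading off the last column: p = -5, q = 0, r = 4, s = 4.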